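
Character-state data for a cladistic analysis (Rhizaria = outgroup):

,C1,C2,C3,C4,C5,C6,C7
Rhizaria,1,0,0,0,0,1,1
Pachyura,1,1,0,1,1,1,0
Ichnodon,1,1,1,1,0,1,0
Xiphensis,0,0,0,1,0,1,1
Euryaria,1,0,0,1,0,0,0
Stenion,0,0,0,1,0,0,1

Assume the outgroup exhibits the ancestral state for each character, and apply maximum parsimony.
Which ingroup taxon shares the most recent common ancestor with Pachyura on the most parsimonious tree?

Character polarity is set by the outgroup: the derived state is whichever differs from the outgroup's state, so for C1, C6, C7 the derived state is '0', and for the remaining characters it is '1'.
C1 (derived state '0') is shared by Stenion and Xiphensis — a synapomorphy uniting that clade.
C2: derived state '1' in Ichnodon and Pachyura only — synapomorphy for {Ichnodon, Pachyura}.
C3: derived state '1' in Ichnodon only — an autapomorphy, so it tells us nothing about relationships among taxa.
All ingroup taxa share the derived state '1' for C4; it defines the ingroup but does not resolve relationships within it.
C5 (derived state '1') is unique to Pachyura (autapomorphy; uninformative for grouping).
C6 (state '0') occurs in Euryaria and Stenion but conflicts with the nesting implied by the other characters — most parsimoniously interpreted as homoplasy.
C7: derived state '0' in Euryaria, Ichnodon, and Pachyura only — synapomorphy for {Euryaria, Ichnodon, Pachyura}.
Most parsimonious ingroup topology: (((Pachyura,Ichnodon),Euryaria),(Xiphensis,Stenion)).
Pachyura and Ichnodon form a cherry on this tree, so they are sister taxa.

Ichnodon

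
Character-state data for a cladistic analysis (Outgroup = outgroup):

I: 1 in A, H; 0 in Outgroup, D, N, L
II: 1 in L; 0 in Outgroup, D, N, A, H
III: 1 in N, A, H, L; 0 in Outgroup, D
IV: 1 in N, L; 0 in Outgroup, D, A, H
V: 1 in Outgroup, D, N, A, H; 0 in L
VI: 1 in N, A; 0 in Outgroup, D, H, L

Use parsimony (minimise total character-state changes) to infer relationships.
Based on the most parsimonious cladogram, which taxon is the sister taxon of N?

Character polarity is set by the outgroup: the derived state is whichever differs from the outgroup's state, so for V the derived state is '0', and for the remaining characters it is '1'.
I: derived state '1' in A and H only — synapomorphy for {A, H}.
II (derived state '1') is unique to L (autapomorphy; uninformative for grouping).
III (derived state '1') is shared by A, H, L, and N — a synapomorphy uniting that clade.
Only L and N show the derived state '1' for IV, supporting them as a clade.
V: derived state '0' in L only — an autapomorphy, so it tells us nothing about relationships among taxa.
VI groups A and N, which is incompatible with the clades supported by the remaining characters; treating it as convergent (homoplasy) costs fewer steps than any alternative tree.
Most parsimonious ingroup topology: (D,((N,L),(A,H))).
N and L form a cherry on this tree, so they are sister taxa.

L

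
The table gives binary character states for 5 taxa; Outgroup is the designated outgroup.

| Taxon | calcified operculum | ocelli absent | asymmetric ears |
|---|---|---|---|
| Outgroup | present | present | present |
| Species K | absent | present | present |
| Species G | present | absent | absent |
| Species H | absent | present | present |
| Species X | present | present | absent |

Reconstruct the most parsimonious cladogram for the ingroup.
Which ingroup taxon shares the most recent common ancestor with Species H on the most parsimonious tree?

The outgroup has state 'present' for every character, so 'absent' is the derived state throughout.
Only Species H and Species K show the derived state 'absent' for calcified operculum, supporting them as a clade.
ocelli absent: derived state 'absent' in Species G only — an autapomorphy, so it tells us nothing about relationships among taxa.
asymmetric ears (derived state 'absent') is shared by Species G and Species X — a synapomorphy uniting that clade.
Most parsimonious ingroup topology: ((Species K,Species H),(Species X,Species G)).
Species H and Species K form a cherry on this tree, so they are sister taxa.

Species K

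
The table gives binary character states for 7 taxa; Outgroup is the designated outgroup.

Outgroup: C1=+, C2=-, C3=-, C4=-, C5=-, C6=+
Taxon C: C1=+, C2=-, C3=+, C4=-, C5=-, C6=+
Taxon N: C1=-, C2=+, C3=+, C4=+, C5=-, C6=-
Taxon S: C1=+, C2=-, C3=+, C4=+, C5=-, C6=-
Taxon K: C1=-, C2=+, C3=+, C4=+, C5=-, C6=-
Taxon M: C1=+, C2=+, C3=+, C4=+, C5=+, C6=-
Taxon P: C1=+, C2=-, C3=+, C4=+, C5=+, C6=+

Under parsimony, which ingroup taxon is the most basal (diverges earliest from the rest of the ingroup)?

Taxon C

Character polarity is set by the outgroup: the derived state is whichever differs from the outgroup's state, so for C1, C6 the derived state is '-', and for the remaining characters it is '+'.
C1: derived state '-' in Taxon K and Taxon N only — synapomorphy for {Taxon K, Taxon N}.
C2: derived state '+' in Taxon K, Taxon M, and Taxon N only — synapomorphy for {Taxon K, Taxon M, Taxon N}.
C3 (derived state '+') is shared by all ingroup taxa — unites the whole ingroup.
C4: derived state '+' in Taxon K, Taxon M, Taxon N, Taxon P, and Taxon S only — synapomorphy for {Taxon K, Taxon M, Taxon N, Taxon P, Taxon S}.
C5 (state '+') occurs in Taxon M and Taxon P but conflicts with the nesting implied by the other characters — most parsimoniously interpreted as homoplasy.
C6 (derived state '-') is shared by Taxon K, Taxon M, Taxon N, and Taxon S — a synapomorphy uniting that clade.
Most parsimonious ingroup topology: (Taxon C,((((Taxon N,Taxon K),Taxon M),Taxon S),Taxon P)).
Taxon C is sister to the clade containing all other ingroup taxa, so it is the earliest-diverging (most basal) ingroup lineage.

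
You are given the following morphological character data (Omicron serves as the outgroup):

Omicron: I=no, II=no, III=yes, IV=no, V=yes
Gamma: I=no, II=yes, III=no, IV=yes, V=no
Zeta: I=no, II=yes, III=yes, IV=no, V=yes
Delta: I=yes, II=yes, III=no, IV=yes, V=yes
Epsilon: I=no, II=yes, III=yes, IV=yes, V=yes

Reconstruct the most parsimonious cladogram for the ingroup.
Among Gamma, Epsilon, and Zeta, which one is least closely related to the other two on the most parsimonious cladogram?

Zeta

Character polarity is set by the outgroup: the derived state is whichever differs from the outgroup's state, so for III, V the derived state is 'no', and for the remaining characters it is 'yes'.
I: derived state 'yes' in Delta only — an autapomorphy, so it tells us nothing about relationships among taxa.
II (derived state 'yes') is shared by all ingroup taxa — unites the whole ingroup.
Only Delta and Gamma show the derived state 'no' for III, supporting them as a clade.
IV: derived state 'yes' in Delta, Epsilon, and Gamma only — synapomorphy for {Delta, Epsilon, Gamma}.
V (derived state 'no') is unique to Gamma (autapomorphy; uninformative for grouping).
Most parsimonious ingroup topology: (((Gamma,Delta),Epsilon),Zeta).
Gamma and Epsilon share a more recent common ancestor with each other than either does with Zeta, so Zeta is the least closely related of the three.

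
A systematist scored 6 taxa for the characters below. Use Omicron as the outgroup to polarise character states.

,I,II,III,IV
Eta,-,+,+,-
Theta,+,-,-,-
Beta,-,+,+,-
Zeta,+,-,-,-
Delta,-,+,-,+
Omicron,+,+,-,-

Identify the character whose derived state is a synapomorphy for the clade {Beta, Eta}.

Character polarity is set by the outgroup: the derived state is whichever differs from the outgroup's state, so for I, II the derived state is '-', and for the remaining characters it is '+'.
Only Beta, Delta, and Eta show the derived state '-' for I, supporting them as a clade.
Only Theta and Zeta show the derived state '-' for II, supporting them as a clade.
III: derived state '+' in Beta and Eta only — synapomorphy for {Beta, Eta}.
IV (derived state '+') is unique to Delta (autapomorphy; uninformative for grouping).
Most parsimonious ingroup topology: ((Zeta,Theta),(Delta,(Eta,Beta))).
The clade {Beta, Eta} is supported by III: its derived state '+' occurs in exactly those taxa and in no other taxon (including the outgroup).

III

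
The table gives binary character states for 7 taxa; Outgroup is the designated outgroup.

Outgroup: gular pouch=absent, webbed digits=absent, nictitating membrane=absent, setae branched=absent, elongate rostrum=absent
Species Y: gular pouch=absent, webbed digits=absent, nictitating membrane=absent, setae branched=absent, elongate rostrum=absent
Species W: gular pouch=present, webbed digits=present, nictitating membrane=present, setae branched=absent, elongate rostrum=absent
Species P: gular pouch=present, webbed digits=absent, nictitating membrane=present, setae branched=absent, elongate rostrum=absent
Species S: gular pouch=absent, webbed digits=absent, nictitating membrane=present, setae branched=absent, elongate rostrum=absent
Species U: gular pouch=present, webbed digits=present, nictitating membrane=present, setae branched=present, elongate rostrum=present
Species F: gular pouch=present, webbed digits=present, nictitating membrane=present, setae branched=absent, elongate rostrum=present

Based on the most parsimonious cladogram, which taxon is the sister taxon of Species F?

Species U

The outgroup has state 'absent' for every character, so 'present' is the derived state throughout.
gular pouch: derived state 'present' in Species F, Species P, Species U, and Species W only — synapomorphy for {Species F, Species P, Species U, Species W}.
webbed digits (derived state 'present') is shared by Species F, Species U, and Species W — a synapomorphy uniting that clade.
nictitating membrane: derived state 'present' in Species F, Species P, Species S, Species U, and Species W only — synapomorphy for {Species F, Species P, Species S, Species U, Species W}.
setae branched: derived state 'present' in Species U only — an autapomorphy, so it tells us nothing about relationships among taxa.
Only Species F and Species U show the derived state 'present' for elongate rostrum, supporting them as a clade.
Most parsimonious ingroup topology: (Species Y,(((Species W,(Species U,Species F)),Species P),Species S)).
Species F and Species U form a cherry on this tree, so they are sister taxa.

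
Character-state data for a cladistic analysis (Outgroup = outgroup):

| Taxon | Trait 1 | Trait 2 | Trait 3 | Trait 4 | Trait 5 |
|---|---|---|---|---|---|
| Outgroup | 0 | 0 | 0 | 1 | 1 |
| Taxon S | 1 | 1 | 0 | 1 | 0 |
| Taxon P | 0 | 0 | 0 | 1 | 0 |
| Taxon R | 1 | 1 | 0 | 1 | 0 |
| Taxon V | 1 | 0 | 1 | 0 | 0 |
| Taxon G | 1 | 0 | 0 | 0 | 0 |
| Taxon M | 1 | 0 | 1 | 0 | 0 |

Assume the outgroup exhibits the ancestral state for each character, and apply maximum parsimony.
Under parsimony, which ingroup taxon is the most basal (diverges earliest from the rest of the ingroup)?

Taxon P

Character polarity is set by the outgroup: the derived state is whichever differs from the outgroup's state, so for Trait 4, Trait 5 the derived state is '0', and for the remaining characters it is '1'.
Trait 1 (derived state '1') is shared by Taxon G, Taxon M, Taxon R, Taxon S, and Taxon V — a synapomorphy uniting that clade.
Only Taxon R and Taxon S show the derived state '1' for Trait 2, supporting them as a clade.
Trait 3 (derived state '1') is shared by Taxon M and Taxon V — a synapomorphy uniting that clade.
Trait 4: derived state '0' in Taxon G, Taxon M, and Taxon V only — synapomorphy for {Taxon G, Taxon M, Taxon V}.
All ingroup taxa share the derived state '0' for Trait 5; it defines the ingroup but does not resolve relationships within it.
Most parsimonious ingroup topology: (((Taxon S,Taxon R),((Taxon V,Taxon M),Taxon G)),Taxon P).
Taxon P is sister to the clade containing all other ingroup taxa, so it is the earliest-diverging (most basal) ingroup lineage.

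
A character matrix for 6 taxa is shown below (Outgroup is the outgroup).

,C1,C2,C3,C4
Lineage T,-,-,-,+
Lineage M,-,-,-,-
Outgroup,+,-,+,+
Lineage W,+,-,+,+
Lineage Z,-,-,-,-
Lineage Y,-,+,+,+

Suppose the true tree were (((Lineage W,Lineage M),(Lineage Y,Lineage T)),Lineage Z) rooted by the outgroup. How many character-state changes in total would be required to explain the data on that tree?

8

Map each character onto (((Lineage W,Lineage M),(Lineage Y,Lineage T)),Lineage Z) (rooted by Outgroup) and count the minimum state changes it requires (Fitch parsimony):
C1: 2; C2: 1; C3: 3; C4: 2.
Total tree length = 8.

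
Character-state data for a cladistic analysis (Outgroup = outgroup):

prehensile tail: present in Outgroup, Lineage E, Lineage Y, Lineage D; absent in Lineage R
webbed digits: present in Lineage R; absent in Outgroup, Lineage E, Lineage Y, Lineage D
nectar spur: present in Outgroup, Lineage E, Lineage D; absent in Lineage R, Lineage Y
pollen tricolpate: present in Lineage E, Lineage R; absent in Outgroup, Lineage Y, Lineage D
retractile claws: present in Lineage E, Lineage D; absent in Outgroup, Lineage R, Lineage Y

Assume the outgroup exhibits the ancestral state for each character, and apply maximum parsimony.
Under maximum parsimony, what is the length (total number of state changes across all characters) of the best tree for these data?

Character polarity is set by the outgroup: the derived state is whichever differs from the outgroup's state, so for prehensile tail, nectar spur the derived state is 'absent', and for the remaining characters it is 'present'.
prehensile tail (derived state 'absent') is unique to Lineage R (autapomorphy; uninformative for grouping).
webbed digits (derived state 'present') is unique to Lineage R (autapomorphy; uninformative for grouping).
Only Lineage R and Lineage Y show the derived state 'absent' for nectar spur, supporting them as a clade.
pollen tricolpate groups Lineage E and Lineage R, which is incompatible with the clades supported by the remaining characters; treating it as convergent (homoplasy) costs fewer steps than any alternative tree.
retractile claws (derived state 'present') is shared by Lineage D and Lineage E — a synapomorphy uniting that clade.
Most parsimonious ingroup topology: ((Lineage E,Lineage D),(Lineage R,Lineage Y)).
Changes per character on this tree: prehensile tail: 1; webbed digits: 1; nectar spur: 1; pollen tricolpate: 2; retractile claws: 1.
Total = 6.

6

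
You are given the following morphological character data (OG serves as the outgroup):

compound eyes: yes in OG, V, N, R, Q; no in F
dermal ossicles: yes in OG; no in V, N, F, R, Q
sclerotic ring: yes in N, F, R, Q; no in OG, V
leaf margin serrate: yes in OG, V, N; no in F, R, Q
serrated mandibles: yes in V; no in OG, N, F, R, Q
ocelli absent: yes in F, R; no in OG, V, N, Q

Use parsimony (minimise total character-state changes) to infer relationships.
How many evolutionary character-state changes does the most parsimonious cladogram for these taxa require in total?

6

Character polarity is set by the outgroup: the derived state is whichever differs from the outgroup's state, so for compound eyes, dermal ossicles, leaf margin serrate the derived state is 'no', and for the remaining characters it is 'yes'.
compound eyes: derived state 'no' in F only — an autapomorphy, so it tells us nothing about relationships among taxa.
All ingroup taxa share the derived state 'no' for dermal ossicles; it defines the ingroup but does not resolve relationships within it.
sclerotic ring: derived state 'yes' in F, N, Q, and R only — synapomorphy for {F, N, Q, R}.
leaf margin serrate: derived state 'no' in F, Q, and R only — synapomorphy for {F, Q, R}.
serrated mandibles (derived state 'yes') is unique to V (autapomorphy; uninformative for grouping).
ocelli absent: derived state 'yes' in F and R only — synapomorphy for {F, R}.
Most parsimonious ingroup topology: (V,(N,((F,R),Q))).
Changes per character on this tree: compound eyes: 1; dermal ossicles: 1; sclerotic ring: 1; leaf margin serrate: 1; serrated mandibles: 1; ocelli absent: 1.
Total = 6.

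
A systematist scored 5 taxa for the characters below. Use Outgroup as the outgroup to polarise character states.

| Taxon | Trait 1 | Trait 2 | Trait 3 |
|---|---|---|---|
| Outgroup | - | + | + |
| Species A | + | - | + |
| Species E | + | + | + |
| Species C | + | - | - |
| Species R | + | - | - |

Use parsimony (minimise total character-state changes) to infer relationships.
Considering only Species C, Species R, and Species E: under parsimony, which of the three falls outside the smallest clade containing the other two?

Species E

Character polarity is set by the outgroup: the derived state is whichever differs from the outgroup's state, so for Trait 2, Trait 3 the derived state is '-', and for the remaining characters it is '+'.
Trait 1 (derived state '+') is shared by all ingroup taxa — unites the whole ingroup.
Trait 2: derived state '-' in Species A, Species C, and Species R only — synapomorphy for {Species A, Species C, Species R}.
Trait 3: derived state '-' in Species C and Species R only — synapomorphy for {Species C, Species R}.
Most parsimonious ingroup topology: ((Species A,(Species C,Species R)),Species E).
Species C and Species R share a more recent common ancestor with each other than either does with Species E, so Species E is the least closely related of the three.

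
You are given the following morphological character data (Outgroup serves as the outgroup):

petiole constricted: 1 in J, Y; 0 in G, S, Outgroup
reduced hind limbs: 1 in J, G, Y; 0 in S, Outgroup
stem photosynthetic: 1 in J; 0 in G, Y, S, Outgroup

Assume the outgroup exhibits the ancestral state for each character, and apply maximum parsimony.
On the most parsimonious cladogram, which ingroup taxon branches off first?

S

The outgroup has state '0' for every character, so '1' is the derived state throughout.
petiole constricted (derived state '1') is shared by J and Y — a synapomorphy uniting that clade.
reduced hind limbs: derived state '1' in G, J, and Y only — synapomorphy for {G, J, Y}.
stem photosynthetic: derived state '1' in J only — an autapomorphy, so it tells us nothing about relationships among taxa.
Most parsimonious ingroup topology: (((Y,J),G),S).
S is sister to the clade containing all other ingroup taxa, so it is the earliest-diverging (most basal) ingroup lineage.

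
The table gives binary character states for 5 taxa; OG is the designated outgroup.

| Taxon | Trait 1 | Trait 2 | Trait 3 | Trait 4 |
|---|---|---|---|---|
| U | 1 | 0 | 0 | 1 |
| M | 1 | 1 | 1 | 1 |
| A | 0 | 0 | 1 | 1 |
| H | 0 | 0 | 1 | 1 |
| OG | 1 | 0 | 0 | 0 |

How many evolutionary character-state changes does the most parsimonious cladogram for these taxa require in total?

4

Character polarity is set by the outgroup: the derived state is whichever differs from the outgroup's state, so for Trait 1 the derived state is '0', and for the remaining characters it is '1'.
Only A and H show the derived state '0' for Trait 1, supporting them as a clade.
Trait 2: derived state '1' in M only — an autapomorphy, so it tells us nothing about relationships among taxa.
Trait 3 (derived state '1') is shared by A, H, and M — a synapomorphy uniting that clade.
All ingroup taxa share the derived state '1' for Trait 4; it defines the ingroup but does not resolve relationships within it.
Most parsimonious ingroup topology: ((M,(A,H)),U).
Changes per character on this tree: Trait 1: 1; Trait 2: 1; Trait 3: 1; Trait 4: 1.
Total = 4.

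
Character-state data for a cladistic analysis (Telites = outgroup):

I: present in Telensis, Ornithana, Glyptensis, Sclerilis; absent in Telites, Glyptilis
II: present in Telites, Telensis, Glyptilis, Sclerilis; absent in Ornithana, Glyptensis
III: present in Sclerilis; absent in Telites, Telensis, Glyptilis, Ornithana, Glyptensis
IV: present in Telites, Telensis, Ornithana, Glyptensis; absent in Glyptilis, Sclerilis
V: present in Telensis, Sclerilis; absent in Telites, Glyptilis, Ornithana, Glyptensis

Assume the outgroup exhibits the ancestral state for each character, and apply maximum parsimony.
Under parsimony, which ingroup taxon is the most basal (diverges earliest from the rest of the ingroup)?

Glyptilis

Character polarity is set by the outgroup: the derived state is whichever differs from the outgroup's state, so for II, IV the derived state is 'absent', and for the remaining characters it is 'present'.
I (derived state 'present') is shared by Glyptensis, Ornithana, Sclerilis, and Telensis — a synapomorphy uniting that clade.
Only Glyptensis and Ornithana show the derived state 'absent' for II, supporting them as a clade.
III (derived state 'present') is unique to Sclerilis (autapomorphy; uninformative for grouping).
IV groups Glyptilis and Sclerilis, which is incompatible with the clades supported by the remaining characters; treating it as convergent (homoplasy) costs fewer steps than any alternative tree.
V (derived state 'present') is shared by Sclerilis and Telensis — a synapomorphy uniting that clade.
Most parsimonious ingroup topology: (((Telensis,Sclerilis),(Ornithana,Glyptensis)),Glyptilis).
Glyptilis is sister to the clade containing all other ingroup taxa, so it is the earliest-diverging (most basal) ingroup lineage.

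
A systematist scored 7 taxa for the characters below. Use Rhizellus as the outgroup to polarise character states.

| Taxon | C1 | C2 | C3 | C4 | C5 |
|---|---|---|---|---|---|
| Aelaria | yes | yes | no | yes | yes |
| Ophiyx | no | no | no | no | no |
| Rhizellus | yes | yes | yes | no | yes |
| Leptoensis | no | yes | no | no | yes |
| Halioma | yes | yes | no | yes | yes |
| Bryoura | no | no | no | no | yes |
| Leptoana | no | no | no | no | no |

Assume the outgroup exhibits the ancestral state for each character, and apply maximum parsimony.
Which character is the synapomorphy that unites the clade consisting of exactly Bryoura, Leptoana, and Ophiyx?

Character polarity is set by the outgroup: the derived state is whichever differs from the outgroup's state, so for C1, C2, C3, C5 the derived state is 'no', and for the remaining characters it is 'yes'.
Only Bryoura, Leptoana, Leptoensis, and Ophiyx show the derived state 'no' for C1, supporting them as a clade.
Only Bryoura, Leptoana, and Ophiyx show the derived state 'no' for C2, supporting them as a clade.
C3 (derived state 'no') is shared by all ingroup taxa — unites the whole ingroup.
C4: derived state 'yes' in Aelaria and Halioma only — synapomorphy for {Aelaria, Halioma}.
C5 (derived state 'no') is shared by Leptoana and Ophiyx — a synapomorphy uniting that clade.
Most parsimonious ingroup topology: ((Leptoensis,((Ophiyx,Leptoana),Bryoura)),(Halioma,Aelaria)).
The clade {Bryoura, Leptoana, Ophiyx} is supported by C2: its derived state 'no' occurs in exactly those taxa and in no other taxon (including the outgroup).

C2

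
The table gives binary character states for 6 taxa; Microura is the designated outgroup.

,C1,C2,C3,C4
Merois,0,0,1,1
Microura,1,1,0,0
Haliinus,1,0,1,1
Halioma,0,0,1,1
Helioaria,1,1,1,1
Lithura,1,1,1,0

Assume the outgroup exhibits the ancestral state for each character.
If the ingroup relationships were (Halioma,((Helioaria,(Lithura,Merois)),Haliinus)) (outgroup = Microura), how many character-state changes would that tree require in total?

Map each character onto (Halioma,((Helioaria,(Lithura,Merois)),Haliinus)) (rooted by Microura) and count the minimum state changes it requires (Fitch parsimony):
C1: 2; C2: 3; C3: 1; C4: 2.
Total tree length = 8.

8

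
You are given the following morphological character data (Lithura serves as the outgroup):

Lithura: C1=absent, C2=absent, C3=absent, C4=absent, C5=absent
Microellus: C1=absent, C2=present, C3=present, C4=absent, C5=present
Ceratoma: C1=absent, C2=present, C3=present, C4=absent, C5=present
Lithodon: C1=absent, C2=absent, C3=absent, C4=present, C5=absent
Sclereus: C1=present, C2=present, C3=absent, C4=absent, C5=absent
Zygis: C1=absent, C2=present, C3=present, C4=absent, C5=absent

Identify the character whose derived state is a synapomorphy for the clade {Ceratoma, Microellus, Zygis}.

The outgroup has state 'absent' for every character, so 'present' is the derived state throughout.
C1 (derived state 'present') is unique to Sclereus (autapomorphy; uninformative for grouping).
Only Ceratoma, Microellus, Sclereus, and Zygis show the derived state 'present' for C2, supporting them as a clade.
C3 (derived state 'present') is shared by Ceratoma, Microellus, and Zygis — a synapomorphy uniting that clade.
C4: derived state 'present' in Lithodon only — an autapomorphy, so it tells us nothing about relationships among taxa.
Only Ceratoma and Microellus show the derived state 'present' for C5, supporting them as a clade.
Most parsimonious ingroup topology: ((((Microellus,Ceratoma),Zygis),Sclereus),Lithodon).
The clade {Ceratoma, Microellus, Zygis} is supported by C3: its derived state 'present' occurs in exactly those taxa and in no other taxon (including the outgroup).

C3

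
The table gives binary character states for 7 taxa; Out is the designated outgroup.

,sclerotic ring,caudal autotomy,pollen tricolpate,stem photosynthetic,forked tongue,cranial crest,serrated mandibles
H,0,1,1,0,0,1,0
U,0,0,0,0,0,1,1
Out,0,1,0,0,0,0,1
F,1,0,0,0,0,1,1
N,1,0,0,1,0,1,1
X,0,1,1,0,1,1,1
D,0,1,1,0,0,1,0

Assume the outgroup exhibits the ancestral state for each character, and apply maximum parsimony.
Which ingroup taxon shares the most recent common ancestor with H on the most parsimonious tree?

Character polarity is set by the outgroup: the derived state is whichever differs from the outgroup's state, so for caudal autotomy, serrated mandibles the derived state is '0', and for the remaining characters it is '1'.
sclerotic ring: derived state '1' in F and N only — synapomorphy for {F, N}.
caudal autotomy (derived state '0') is shared by F, N, and U — a synapomorphy uniting that clade.
Only D, H, and X show the derived state '1' for pollen tricolpate, supporting them as a clade.
stem photosynthetic: derived state '1' in N only — an autapomorphy, so it tells us nothing about relationships among taxa.
forked tongue: derived state '1' in X only — an autapomorphy, so it tells us nothing about relationships among taxa.
cranial crest (derived state '1') is shared by all ingroup taxa — unites the whole ingroup.
serrated mandibles: derived state '0' in D and H only — synapomorphy for {D, H}.
Most parsimonious ingroup topology: (((N,F),U),(X,(H,D))).
H and D form a cherry on this tree, so they are sister taxa.

D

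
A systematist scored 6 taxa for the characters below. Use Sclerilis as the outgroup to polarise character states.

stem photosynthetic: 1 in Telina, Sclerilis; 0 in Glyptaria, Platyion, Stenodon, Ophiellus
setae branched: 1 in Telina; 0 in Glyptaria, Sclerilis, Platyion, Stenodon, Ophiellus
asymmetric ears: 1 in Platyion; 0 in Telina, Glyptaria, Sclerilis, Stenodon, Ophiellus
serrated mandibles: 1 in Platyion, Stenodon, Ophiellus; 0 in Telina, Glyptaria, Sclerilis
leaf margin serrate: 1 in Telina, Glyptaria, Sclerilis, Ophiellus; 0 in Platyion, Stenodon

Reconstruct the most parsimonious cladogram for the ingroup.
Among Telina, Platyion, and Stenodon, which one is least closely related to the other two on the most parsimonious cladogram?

Telina

Character polarity is set by the outgroup: the derived state is whichever differs from the outgroup's state, so for stem photosynthetic, leaf margin serrate the derived state is '0', and for the remaining characters it is '1'.
Only Glyptaria, Ophiellus, Platyion, and Stenodon show the derived state '0' for stem photosynthetic, supporting them as a clade.
setae branched: derived state '1' in Telina only — an autapomorphy, so it tells us nothing about relationships among taxa.
asymmetric ears (derived state '1') is unique to Platyion (autapomorphy; uninformative for grouping).
serrated mandibles: derived state '1' in Ophiellus, Platyion, and Stenodon only — synapomorphy for {Ophiellus, Platyion, Stenodon}.
leaf margin serrate: derived state '0' in Platyion and Stenodon only — synapomorphy for {Platyion, Stenodon}.
Most parsimonious ingroup topology: (Telina,(((Stenodon,Platyion),Ophiellus),Glyptaria)).
Stenodon and Platyion share a more recent common ancestor with each other than either does with Telina, so Telina is the least closely related of the three.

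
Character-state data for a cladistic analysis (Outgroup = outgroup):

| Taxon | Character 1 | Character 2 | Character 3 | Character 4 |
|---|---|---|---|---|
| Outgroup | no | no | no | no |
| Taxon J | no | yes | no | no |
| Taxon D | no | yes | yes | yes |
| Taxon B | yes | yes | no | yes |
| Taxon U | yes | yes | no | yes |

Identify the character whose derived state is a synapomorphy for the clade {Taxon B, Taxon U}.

Character 1

The outgroup has state 'no' for every character, so 'yes' is the derived state throughout.
Character 1: derived state 'yes' in Taxon B and Taxon U only — synapomorphy for {Taxon B, Taxon U}.
All ingroup taxa share the derived state 'yes' for Character 2; it defines the ingroup but does not resolve relationships within it.
Character 3 (derived state 'yes') is unique to Taxon D (autapomorphy; uninformative for grouping).
Only Taxon B, Taxon D, and Taxon U show the derived state 'yes' for Character 4, supporting them as a clade.
Most parsimonious ingroup topology: (Taxon J,(Taxon D,(Taxon B,Taxon U))).
The clade {Taxon B, Taxon U} is supported by Character 1: its derived state 'yes' occurs in exactly those taxa and in no other taxon (including the outgroup).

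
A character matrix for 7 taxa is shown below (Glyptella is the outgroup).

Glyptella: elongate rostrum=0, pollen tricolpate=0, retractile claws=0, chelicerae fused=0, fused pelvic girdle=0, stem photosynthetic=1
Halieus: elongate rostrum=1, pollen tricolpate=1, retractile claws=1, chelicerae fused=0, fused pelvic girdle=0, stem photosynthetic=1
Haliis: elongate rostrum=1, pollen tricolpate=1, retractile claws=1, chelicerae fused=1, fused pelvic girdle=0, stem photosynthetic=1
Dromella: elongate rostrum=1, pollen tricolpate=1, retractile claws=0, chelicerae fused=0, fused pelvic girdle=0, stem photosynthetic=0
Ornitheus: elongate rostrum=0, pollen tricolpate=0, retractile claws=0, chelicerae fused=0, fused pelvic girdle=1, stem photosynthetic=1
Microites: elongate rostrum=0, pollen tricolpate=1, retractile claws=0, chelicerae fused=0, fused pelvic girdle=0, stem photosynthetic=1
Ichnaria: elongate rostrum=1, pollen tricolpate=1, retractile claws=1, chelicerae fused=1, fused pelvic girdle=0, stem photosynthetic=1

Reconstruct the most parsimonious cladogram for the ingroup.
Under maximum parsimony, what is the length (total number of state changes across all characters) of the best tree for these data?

Character polarity is set by the outgroup: the derived state is whichever differs from the outgroup's state, so for stem photosynthetic the derived state is '0', and for the remaining characters it is '1'.
elongate rostrum (derived state '1') is shared by Dromella, Halieus, Haliis, and Ichnaria — a synapomorphy uniting that clade.
pollen tricolpate (derived state '1') is shared by Dromella, Halieus, Haliis, Ichnaria, and Microites — a synapomorphy uniting that clade.
retractile claws: derived state '1' in Halieus, Haliis, and Ichnaria only — synapomorphy for {Halieus, Haliis, Ichnaria}.
chelicerae fused (derived state '1') is shared by Haliis and Ichnaria — a synapomorphy uniting that clade.
fused pelvic girdle (derived state '1') is unique to Ornitheus (autapomorphy; uninformative for grouping).
stem photosynthetic (derived state '0') is unique to Dromella (autapomorphy; uninformative for grouping).
Most parsimonious ingroup topology: ((((Halieus,(Haliis,Ichnaria)),Dromella),Microites),Ornitheus).
Changes per character on this tree: elongate rostrum: 1; pollen tricolpate: 1; retractile claws: 1; chelicerae fused: 1; fused pelvic girdle: 1; stem photosynthetic: 1.
Total = 6.

6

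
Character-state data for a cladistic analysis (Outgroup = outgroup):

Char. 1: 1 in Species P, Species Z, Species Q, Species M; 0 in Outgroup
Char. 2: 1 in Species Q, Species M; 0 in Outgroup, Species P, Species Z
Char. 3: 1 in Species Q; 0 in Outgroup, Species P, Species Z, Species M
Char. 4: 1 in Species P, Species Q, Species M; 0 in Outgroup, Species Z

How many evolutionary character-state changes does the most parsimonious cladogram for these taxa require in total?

4

The outgroup has state '0' for every character, so '1' is the derived state throughout.
Char. 1 (derived state '1') is shared by all ingroup taxa — unites the whole ingroup.
Only Species M and Species Q show the derived state '1' for Char. 2, supporting them as a clade.
Char. 3 (derived state '1') is unique to Species Q (autapomorphy; uninformative for grouping).
Char. 4 (derived state '1') is shared by Species M, Species P, and Species Q — a synapomorphy uniting that clade.
Most parsimonious ingroup topology: ((Species P,(Species Q,Species M)),Species Z).
Changes per character on this tree: Char. 1: 1; Char. 2: 1; Char. 3: 1; Char. 4: 1.
Total = 4.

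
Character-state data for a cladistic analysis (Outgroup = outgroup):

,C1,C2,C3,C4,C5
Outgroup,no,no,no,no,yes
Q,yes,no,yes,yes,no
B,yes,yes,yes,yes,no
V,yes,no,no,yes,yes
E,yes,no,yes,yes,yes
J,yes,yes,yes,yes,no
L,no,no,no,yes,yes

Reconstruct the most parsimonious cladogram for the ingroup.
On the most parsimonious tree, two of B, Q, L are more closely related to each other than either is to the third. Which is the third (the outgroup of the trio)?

L

Character polarity is set by the outgroup: the derived state is whichever differs from the outgroup's state, so for C5 the derived state is 'no', and for the remaining characters it is 'yes'.
C1 (derived state 'yes') is shared by B, E, J, Q, and V — a synapomorphy uniting that clade.
C2: derived state 'yes' in B and J only — synapomorphy for {B, J}.
C3 (derived state 'yes') is shared by B, E, J, and Q — a synapomorphy uniting that clade.
C4 (derived state 'yes') is shared by all ingroup taxa — unites the whole ingroup.
C5: derived state 'no' in B, J, and Q only — synapomorphy for {B, J, Q}.
Most parsimonious ingroup topology: ((((Q,(B,J)),E),V),L).
Q and B share a more recent common ancestor with each other than either does with L, so L is the least closely related of the three.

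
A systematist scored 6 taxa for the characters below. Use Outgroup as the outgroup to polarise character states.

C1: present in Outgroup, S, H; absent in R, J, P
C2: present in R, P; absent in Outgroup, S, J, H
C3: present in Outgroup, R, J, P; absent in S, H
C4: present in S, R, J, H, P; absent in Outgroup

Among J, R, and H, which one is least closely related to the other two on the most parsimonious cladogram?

Character polarity is set by the outgroup: the derived state is whichever differs from the outgroup's state, so for C1, C3 the derived state is 'absent', and for the remaining characters it is 'present'.
Only J, P, and R show the derived state 'absent' for C1, supporting them as a clade.
C2 (derived state 'present') is shared by P and R — a synapomorphy uniting that clade.
Only H and S show the derived state 'absent' for C3, supporting them as a clade.
C4 (derived state 'present') is shared by all ingroup taxa — unites the whole ingroup.
Most parsimonious ingroup topology: ((S,H),((R,P),J)).
R and J share a more recent common ancestor with each other than either does with H, so H is the least closely related of the three.

H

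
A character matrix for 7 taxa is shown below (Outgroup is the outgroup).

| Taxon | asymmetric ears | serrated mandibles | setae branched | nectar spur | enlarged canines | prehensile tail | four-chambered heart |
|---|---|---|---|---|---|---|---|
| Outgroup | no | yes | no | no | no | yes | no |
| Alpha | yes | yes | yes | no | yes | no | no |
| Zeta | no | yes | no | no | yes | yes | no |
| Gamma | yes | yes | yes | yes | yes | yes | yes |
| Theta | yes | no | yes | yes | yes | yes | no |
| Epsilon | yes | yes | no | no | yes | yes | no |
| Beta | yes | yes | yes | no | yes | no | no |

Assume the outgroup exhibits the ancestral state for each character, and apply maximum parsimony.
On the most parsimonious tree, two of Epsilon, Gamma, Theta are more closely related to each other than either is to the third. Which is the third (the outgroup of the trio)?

Epsilon

Character polarity is set by the outgroup: the derived state is whichever differs from the outgroup's state, so for serrated mandibles, prehensile tail the derived state is 'no', and for the remaining characters it is 'yes'.
Only Alpha, Beta, Epsilon, Gamma, and Theta show the derived state 'yes' for asymmetric ears, supporting them as a clade.
serrated mandibles (derived state 'no') is unique to Theta (autapomorphy; uninformative for grouping).
setae branched (derived state 'yes') is shared by Alpha, Beta, Gamma, and Theta — a synapomorphy uniting that clade.
Only Gamma and Theta show the derived state 'yes' for nectar spur, supporting them as a clade.
enlarged canines (derived state 'yes') is shared by all ingroup taxa — unites the whole ingroup.
prehensile tail (derived state 'no') is shared by Alpha and Beta — a synapomorphy uniting that clade.
four-chambered heart (derived state 'yes') is unique to Gamma (autapomorphy; uninformative for grouping).
Most parsimonious ingroup topology: ((((Alpha,Beta),(Gamma,Theta)),Epsilon),Zeta).
Theta and Gamma share a more recent common ancestor with each other than either does with Epsilon, so Epsilon is the least closely related of the three.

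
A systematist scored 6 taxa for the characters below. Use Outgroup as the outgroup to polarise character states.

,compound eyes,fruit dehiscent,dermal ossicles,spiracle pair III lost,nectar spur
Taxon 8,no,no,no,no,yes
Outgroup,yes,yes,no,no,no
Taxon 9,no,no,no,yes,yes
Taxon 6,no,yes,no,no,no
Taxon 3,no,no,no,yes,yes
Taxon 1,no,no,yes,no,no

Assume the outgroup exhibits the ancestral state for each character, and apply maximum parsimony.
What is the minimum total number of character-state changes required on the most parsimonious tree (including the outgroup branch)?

5

Character polarity is set by the outgroup: the derived state is whichever differs from the outgroup's state, so for compound eyes, fruit dehiscent the derived state is 'no', and for the remaining characters it is 'yes'.
compound eyes (derived state 'no') is shared by all ingroup taxa — unites the whole ingroup.
Only Taxon 1, Taxon 3, Taxon 8, and Taxon 9 show the derived state 'no' for fruit dehiscent, supporting them as a clade.
dermal ossicles (derived state 'yes') is unique to Taxon 1 (autapomorphy; uninformative for grouping).
spiracle pair III lost (derived state 'yes') is shared by Taxon 3 and Taxon 9 — a synapomorphy uniting that clade.
nectar spur: derived state 'yes' in Taxon 3, Taxon 8, and Taxon 9 only — synapomorphy for {Taxon 3, Taxon 8, Taxon 9}.
Most parsimonious ingroup topology: (((Taxon 8,(Taxon 9,Taxon 3)),Taxon 1),Taxon 6).
Changes per character on this tree: compound eyes: 1; fruit dehiscent: 1; dermal ossicles: 1; spiracle pair III lost: 1; nectar spur: 1.
Total = 5.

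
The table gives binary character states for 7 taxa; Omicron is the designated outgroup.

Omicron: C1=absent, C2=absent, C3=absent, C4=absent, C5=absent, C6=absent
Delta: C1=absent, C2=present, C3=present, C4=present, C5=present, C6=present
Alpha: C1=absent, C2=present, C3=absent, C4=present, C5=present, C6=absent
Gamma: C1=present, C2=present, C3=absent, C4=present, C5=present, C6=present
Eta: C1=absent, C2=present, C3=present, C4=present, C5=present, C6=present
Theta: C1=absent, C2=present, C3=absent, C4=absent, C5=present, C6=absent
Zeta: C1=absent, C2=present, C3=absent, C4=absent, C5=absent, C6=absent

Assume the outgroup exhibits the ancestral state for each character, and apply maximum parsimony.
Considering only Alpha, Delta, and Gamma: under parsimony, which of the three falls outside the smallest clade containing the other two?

Alpha

The outgroup has state 'absent' for every character, so 'present' is the derived state throughout.
C1: derived state 'present' in Gamma only — an autapomorphy, so it tells us nothing about relationships among taxa.
All ingroup taxa share the derived state 'present' for C2; it defines the ingroup but does not resolve relationships within it.
C3 (derived state 'present') is shared by Delta and Eta — a synapomorphy uniting that clade.
C4 (derived state 'present') is shared by Alpha, Delta, Eta, and Gamma — a synapomorphy uniting that clade.
C5 (derived state 'present') is shared by Alpha, Delta, Eta, Gamma, and Theta — a synapomorphy uniting that clade.
C6: derived state 'present' in Delta, Eta, and Gamma only — synapomorphy for {Delta, Eta, Gamma}.
Most parsimonious ingroup topology: (((Alpha,((Eta,Delta),Gamma)),Theta),Zeta).
Gamma and Delta share a more recent common ancestor with each other than either does with Alpha, so Alpha is the least closely related of the three.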